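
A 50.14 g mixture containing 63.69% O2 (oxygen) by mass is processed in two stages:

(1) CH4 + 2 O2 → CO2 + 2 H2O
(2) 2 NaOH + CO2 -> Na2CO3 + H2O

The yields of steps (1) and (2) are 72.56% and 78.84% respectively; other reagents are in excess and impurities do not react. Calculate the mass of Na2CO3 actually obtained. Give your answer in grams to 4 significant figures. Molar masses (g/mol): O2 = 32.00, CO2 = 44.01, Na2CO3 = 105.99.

30.25 g

Pure O2 = 50.14 × 0.6369 = 31.934 g.
n(O2) = 31.934 / 32.00 = 0.99794 mol.
Step 1 (O2:CO2 = 2:1): theoretical n(CO2) = 0.49897 mol; at 72.56% yield, n(CO2) = 0.36205 mol.
Step 2 (CO2:Na2CO3 = 1:1): theoretical n(Na2CO3) = 0.36205 mol, so theoretical mass = 0.36205 × 105.99 = 38.374 g.
At 78.84% yield, actual mass of Na2CO3 = 38.374 × 0.7884 = 30.254 g.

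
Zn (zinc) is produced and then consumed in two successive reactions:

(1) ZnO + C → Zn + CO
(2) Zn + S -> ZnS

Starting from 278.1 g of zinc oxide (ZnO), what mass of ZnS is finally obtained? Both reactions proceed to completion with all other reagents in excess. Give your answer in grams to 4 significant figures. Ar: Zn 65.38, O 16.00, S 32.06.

M(ZnO) = 65.38 + 16.00 = 81.38 g/mol.
M(ZnS) = 65.38 + 32.06 = 97.44 g/mol.
n(ZnO) = 278.10 / 81.38 = 3.4173 mol.
Step 1 gives a 1:1 ratio of ZnO to Zn, so n(Zn) = 3.4173 mol.
In step 2 the Zn:ZnS ratio is 1:1, so n(ZnS) = 3.4173 mol.
Mass of ZnS = 3.4173 × 97.44 = 332.98 g.

333.0 g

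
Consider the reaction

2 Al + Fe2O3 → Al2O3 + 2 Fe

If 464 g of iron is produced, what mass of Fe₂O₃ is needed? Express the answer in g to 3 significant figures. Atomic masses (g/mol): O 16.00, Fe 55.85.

663 g

M(Fe) = 55.85 g/mol.
M(Fe2O3) = 2(55.85) + 3(16.00) = 159.70 g/mol.
n(Fe) = 464.0 g / 55.85 g/mol = 8.308 mol.
From the equation the Fe:Fe2O3 mole ratio is 2:1, so n(Fe2O3) = 8.308 × 1/2 = 4.154 mol.
Mass of Fe2O3 = 4.154 mol × 159.70 g/mol = 663.4 g.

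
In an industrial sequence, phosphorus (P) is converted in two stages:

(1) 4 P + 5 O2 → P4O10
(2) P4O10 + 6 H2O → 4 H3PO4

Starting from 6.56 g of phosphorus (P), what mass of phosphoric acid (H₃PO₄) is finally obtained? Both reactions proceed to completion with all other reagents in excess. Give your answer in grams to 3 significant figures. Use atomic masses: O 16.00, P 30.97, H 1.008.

M(P) = 30.97 g/mol.
M(H3PO4) = 3(1.008) + 30.97 + 4(16.00) = 97.994 g/mol.
n(P) = 6.560 / 30.97 = 0.2118 mol.
Step 1 gives a 4:1 ratio of P to P4O10, so n(P4O10) = 0.05295 mol.
In step 2 the P4O10:H3PO4 ratio is 1:4, so n(H3PO4) = 0.2118 mol.
Mass of H3PO4 = 0.2118 × 97.994 = 20.76 g.

20.8 g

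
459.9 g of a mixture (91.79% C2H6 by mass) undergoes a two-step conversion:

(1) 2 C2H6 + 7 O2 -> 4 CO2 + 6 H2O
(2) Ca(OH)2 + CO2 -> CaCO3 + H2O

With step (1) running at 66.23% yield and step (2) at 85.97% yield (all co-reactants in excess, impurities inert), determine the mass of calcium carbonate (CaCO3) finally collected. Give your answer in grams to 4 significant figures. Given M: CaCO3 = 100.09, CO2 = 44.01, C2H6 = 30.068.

Pure C2H6 = 459.9 × 0.9179 = 422.14 g.
n(C2H6) = 422.14 / 30.068 = 14.040 mol.
Step 1 (C2H6:CO2 = 2:4): theoretical n(CO2) = 28.079 mol; at 66.23% yield, n(CO2) = 18.597 mol.
Step 2 (CO2:CaCO3 = 1:1): theoretical n(CaCO3) = 18.597 mol, so theoretical mass = 18.597 × 100.09 = 1861.4 g.
At 85.97% yield, actual mass of CaCO3 = 1861.4 × 0.8597 = 1600.2 g.

1600 g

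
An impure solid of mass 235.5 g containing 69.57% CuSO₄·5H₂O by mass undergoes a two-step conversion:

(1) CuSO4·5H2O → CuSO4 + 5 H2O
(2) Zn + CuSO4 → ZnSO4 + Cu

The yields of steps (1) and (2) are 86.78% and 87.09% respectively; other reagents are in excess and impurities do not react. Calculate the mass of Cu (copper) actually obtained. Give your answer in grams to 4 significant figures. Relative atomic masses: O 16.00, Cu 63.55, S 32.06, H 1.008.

31.51 g

Pure CuSO4·5H2O = 235.5 × 0.6957 = 163.84 g.
M(CuSO4·5H2O) = 63.55 + 32.06 + 9(16.00) + 10(1.008) = 249.69 g/mol.
M(Cu) = 63.55 g/mol.
n(CuSO4·5H2O) = 163.84 / 249.69 = 0.65616 mol.
Step 1 (CuSO4·5H2O:CuSO4 = 1:1): theoretical n(CuSO4) = 0.65616 mol; at 86.78% yield, n(CuSO4) = 0.56942 mol.
Step 2 (CuSO4:Cu = 1:1): theoretical n(Cu) = 0.56942 mol, so theoretical mass = 0.56942 × 63.55 = 36.187 g.
At 87.09% yield, actual mass of Cu = 36.187 × 0.8709 = 31.515 g.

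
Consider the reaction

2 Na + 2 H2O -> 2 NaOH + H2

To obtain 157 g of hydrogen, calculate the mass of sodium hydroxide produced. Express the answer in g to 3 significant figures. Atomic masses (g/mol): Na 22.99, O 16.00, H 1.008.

6230 g

M(H2) = 2(1.008) = 2.016 g/mol.
M(NaOH) = 22.99 + 16.00 + 1.008 = 39.998 g/mol.
n(H2) = 157.0 g / 2.016 g/mol = 77.88 mol.
From the equation the H2:NaOH mole ratio is 1:2, so n(NaOH) = 77.88 × 2/1 = 155.8 mol.
Mass of NaOH = 155.8 mol × 39.998 g/mol = 6230 g.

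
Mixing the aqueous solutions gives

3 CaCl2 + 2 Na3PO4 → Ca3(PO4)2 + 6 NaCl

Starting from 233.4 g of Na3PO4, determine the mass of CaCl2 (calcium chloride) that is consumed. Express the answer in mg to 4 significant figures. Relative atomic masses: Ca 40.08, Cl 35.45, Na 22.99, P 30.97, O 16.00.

M(Na3PO4) = 3(22.99) + 30.97 + 4(16.00) = 163.94 g/mol.
M(CaCl2) = 40.08 + 2(35.45) = 110.98 g/mol.
n(Na3PO4) = 233.40 g / 163.94 g/mol = 1.4237 mol.
From the equation the Na3PO4:CaCl2 mole ratio is 2:3, so n(CaCl2) = 1.4237 × 3/2 = 2.1355 mol.
Mass of CaCl2 = 2.1355 mol × 110.98 g/mol = 237.00 g.
Converting to mg: 237.00 g = 237000 mg.

237000 mg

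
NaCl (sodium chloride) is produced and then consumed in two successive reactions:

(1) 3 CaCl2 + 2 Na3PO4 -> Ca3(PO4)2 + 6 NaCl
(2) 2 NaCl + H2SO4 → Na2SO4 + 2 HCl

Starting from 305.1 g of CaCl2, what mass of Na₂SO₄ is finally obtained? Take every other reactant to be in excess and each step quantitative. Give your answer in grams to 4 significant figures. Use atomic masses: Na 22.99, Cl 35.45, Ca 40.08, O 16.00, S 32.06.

M(CaCl2) = 40.08 + 2(35.45) = 110.98 g/mol.
M(Na2SO4) = 2(22.99) + 32.06 + 4(16.00) = 142.04 g/mol.
n(CaCl2) = 305.10 / 110.98 = 2.7491 mol.
Step 1 gives a 3:6 ratio of CaCl2 to NaCl, so n(NaCl) = 5.4983 mol.
In step 2 the NaCl:Na2SO4 ratio is 2:1, so n(Na2SO4) = 2.7491 mol.
Mass of Na2SO4 = 2.7491 × 142.04 = 390.49 g.

390.5 g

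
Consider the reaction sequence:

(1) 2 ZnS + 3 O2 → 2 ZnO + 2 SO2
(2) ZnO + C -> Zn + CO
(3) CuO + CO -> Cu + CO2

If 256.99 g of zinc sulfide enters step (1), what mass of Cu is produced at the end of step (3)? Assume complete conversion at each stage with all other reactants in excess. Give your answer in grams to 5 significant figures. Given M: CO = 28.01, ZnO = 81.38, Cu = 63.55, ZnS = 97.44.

167.61 g

n(ZnS) = 256.99 / 97.44 = 2.63742 mol.
Reaction (1): ZnS→ZnO ratio 2:2 ⇒ n(ZnO) = 2.63742 mol.
Reaction (2): ZnO→CO ratio 1:1 ⇒ n(CO) = 2.63742 mol.
Reaction (3): CO→Cu ratio 1:1 ⇒ n(Cu) = 2.63742 mol.
Mass of Cu = 2.63742 × 63.55 = 167.608 g.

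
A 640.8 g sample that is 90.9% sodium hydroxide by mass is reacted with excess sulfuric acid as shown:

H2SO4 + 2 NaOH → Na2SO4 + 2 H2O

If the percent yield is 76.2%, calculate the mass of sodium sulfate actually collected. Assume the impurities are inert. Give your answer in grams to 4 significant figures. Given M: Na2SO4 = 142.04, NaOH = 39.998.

788.1 g

Pure NaOH available = 640.8 g × 0.909 = 582.49 g.
n(NaOH) = 582.49 g / 39.998 g/mol = 14.563 mol.
From the equation the NaOH:Na2SO4 mole ratio is 2:1, so n(Na2SO4) = 14.563 × 1/2 = 7.2815 mol.
Mass of Na2SO4 = 7.2815 mol × 142.04 g/mol = 1034.3 g.
Actual mass collected = 1034.3 g × 0.762 = 788.10 g.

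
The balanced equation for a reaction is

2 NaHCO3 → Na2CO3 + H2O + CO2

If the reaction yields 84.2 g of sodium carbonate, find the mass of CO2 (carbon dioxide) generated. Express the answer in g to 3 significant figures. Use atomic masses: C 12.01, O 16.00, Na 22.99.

35.0 g

M(Na2CO3) = 2(22.99) + 12.01 + 3(16.00) = 105.99 g/mol.
M(CO2) = 12.01 + 2(16.00) = 44.01 g/mol.
n(Na2CO3) = 84.20 g / 105.99 g/mol = 0.7944 mol.
From the equation the Na2CO3:CO2 mole ratio is 1:1, so n(CO2) = 0.7944 × 1/1 = 0.7944 mol.
Mass of CO2 = 0.7944 mol × 44.01 g/mol = 34.96 g.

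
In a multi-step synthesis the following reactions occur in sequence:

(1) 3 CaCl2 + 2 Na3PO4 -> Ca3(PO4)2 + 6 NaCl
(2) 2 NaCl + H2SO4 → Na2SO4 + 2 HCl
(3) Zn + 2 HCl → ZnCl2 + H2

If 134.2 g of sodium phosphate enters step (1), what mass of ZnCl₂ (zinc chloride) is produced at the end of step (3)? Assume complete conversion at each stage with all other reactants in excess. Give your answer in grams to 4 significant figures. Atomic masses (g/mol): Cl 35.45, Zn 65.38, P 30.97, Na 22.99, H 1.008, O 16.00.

M(Na3PO4) = 3(22.99) + 30.97 + 4(16.00) = 163.94 g/mol.
M(ZnCl2) = 65.38 + 2(35.45) = 136.28 g/mol.
n(Na3PO4) = 134.2 / 163.94 = 0.81859 mol.
Reaction (1): Na3PO4→NaCl ratio 2:6 ⇒ n(NaCl) = 2.4558 mol.
Reaction (2): NaCl→HCl ratio 2:2 ⇒ n(HCl) = 2.4558 mol.
Reaction (3): HCl→ZnCl2 ratio 2:1 ⇒ n(ZnCl2) = 1.2279 mol.
Mass of ZnCl2 = 1.2279 × 136.28 = 167.34 g.

167.3 g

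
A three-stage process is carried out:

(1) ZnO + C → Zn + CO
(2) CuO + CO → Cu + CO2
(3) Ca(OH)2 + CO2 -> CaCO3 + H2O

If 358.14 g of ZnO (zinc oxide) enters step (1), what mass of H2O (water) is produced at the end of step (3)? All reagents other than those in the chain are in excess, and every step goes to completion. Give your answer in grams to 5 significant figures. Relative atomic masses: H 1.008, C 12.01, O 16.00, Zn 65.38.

79.285 g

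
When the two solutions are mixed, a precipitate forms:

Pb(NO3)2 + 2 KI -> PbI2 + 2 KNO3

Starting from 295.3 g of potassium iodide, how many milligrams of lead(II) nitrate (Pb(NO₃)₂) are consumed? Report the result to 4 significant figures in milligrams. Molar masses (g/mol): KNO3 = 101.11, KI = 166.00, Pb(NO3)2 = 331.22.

n(KI) = 295.30 g / 166.00 g/mol = 1.7789 mol.
From the equation the KI:Pb(NO3)2 mole ratio is 2:1, so n(Pb(NO3)2) = 1.7789 × 1/2 = 0.88946 mol.
Mass of Pb(NO3)2 = 0.88946 mol × 331.22 g/mol = 294.61 g.
Converting to mg: 294.61 g = 294600 mg.

294600 mg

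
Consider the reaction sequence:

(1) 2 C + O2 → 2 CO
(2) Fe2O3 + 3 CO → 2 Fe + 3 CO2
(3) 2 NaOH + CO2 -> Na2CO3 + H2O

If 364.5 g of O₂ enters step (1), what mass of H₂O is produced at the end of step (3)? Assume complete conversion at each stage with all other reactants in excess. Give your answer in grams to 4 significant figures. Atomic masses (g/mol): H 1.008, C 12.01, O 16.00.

M(O2) = 2(16.00) = 32.00 g/mol.
M(H2O) = 2(1.008) + 16.00 = 18.016 g/mol.
n(O2) = 364.5 / 32.00 = 11.391 mol.
Reaction (1): O2→CO ratio 1:2 ⇒ n(CO) = 22.781 mol.
Reaction (2): CO→CO2 ratio 3:3 ⇒ n(CO2) = 22.781 mol.
Reaction (3): CO2→H2O ratio 1:1 ⇒ n(H2O) = 22.781 mol.
Mass of H2O = 22.781 × 18.016 = 410.43 g.

410.4 g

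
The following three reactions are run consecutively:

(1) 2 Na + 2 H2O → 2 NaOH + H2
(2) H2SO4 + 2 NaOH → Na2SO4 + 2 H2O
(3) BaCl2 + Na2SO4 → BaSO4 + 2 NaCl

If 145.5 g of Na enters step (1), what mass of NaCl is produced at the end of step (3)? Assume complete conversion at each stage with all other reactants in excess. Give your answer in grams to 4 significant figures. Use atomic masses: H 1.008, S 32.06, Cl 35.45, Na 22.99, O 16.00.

369.9 g

M(Na) = 22.99 g/mol.
M(NaCl) = 22.99 + 35.45 = 58.44 g/mol.
n(Na) = 145.5 / 22.99 = 6.3288 mol.
Reaction (1): Na→NaOH ratio 2:2 ⇒ n(NaOH) = 6.3288 mol.
Reaction (2): NaOH→Na2SO4 ratio 2:1 ⇒ n(Na2SO4) = 3.1644 mol.
Reaction (3): Na2SO4→NaCl ratio 1:2 ⇒ n(NaCl) = 6.3288 mol.
Mass of NaCl = 6.3288 × 58.44 = 369.86 g.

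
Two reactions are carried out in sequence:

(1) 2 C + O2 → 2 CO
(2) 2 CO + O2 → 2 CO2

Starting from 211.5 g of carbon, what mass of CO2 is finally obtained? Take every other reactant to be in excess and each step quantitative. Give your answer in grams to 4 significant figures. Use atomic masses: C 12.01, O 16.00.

775.0 g

M(C) = 12.01 g/mol.
M(CO2) = 12.01 + 2(16.00) = 44.01 g/mol.
n(C) = 211.50 / 12.01 = 17.610 mol.
Step 1 gives a 2:2 ratio of C to CO, so n(CO) = 17.610 mol.
In step 2 the CO:CO2 ratio is 2:2, so n(CO2) = 17.610 mol.
Mass of CO2 = 17.610 × 44.01 = 775.03 g.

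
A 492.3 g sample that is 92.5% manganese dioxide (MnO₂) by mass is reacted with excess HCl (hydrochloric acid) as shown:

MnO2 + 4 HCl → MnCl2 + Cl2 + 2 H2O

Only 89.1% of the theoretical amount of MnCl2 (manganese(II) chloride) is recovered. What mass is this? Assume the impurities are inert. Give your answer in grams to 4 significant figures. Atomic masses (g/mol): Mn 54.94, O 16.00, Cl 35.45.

587.3 g

Pure MnO2 available = 492.3 g × 0.925 = 455.38 g.
M(MnO2) = 54.94 + 2(16.00) = 86.94 g/mol.
M(MnCl2) = 54.94 + 2(35.45) = 125.84 g/mol.
n(MnO2) = 455.38 g / 86.94 g/mol = 5.2378 mol.
From the equation the MnO2:MnCl2 mole ratio is 1:1, so n(MnCl2) = 5.2378 × 1/1 = 5.2378 mol.
Mass of MnCl2 = 5.2378 mol × 125.84 g/mol = 659.13 g.
Actual mass collected = 659.13 g × 0.891 = 587.28 g.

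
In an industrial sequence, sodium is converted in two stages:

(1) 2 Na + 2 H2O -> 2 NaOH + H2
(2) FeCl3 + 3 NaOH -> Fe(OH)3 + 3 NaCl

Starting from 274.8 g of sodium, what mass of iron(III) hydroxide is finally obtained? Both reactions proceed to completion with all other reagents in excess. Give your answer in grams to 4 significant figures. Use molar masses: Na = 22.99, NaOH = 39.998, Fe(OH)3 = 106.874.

425.8 g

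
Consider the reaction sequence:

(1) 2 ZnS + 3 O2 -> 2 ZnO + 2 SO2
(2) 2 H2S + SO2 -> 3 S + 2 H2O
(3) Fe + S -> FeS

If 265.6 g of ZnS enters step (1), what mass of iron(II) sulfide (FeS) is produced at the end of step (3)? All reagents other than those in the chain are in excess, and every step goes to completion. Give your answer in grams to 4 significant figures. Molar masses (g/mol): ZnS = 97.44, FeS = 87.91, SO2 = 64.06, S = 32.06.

n(ZnS) = 265.6 / 97.44 = 2.7258 mol.
Reaction (1): ZnS→SO2 ratio 2:2 ⇒ n(SO2) = 2.7258 mol.
Reaction (2): SO2→S ratio 1:3 ⇒ n(S) = 8.1773 mol.
Reaction (3): S→FeS ratio 1:1 ⇒ n(FeS) = 8.1773 mol.
Mass of FeS = 8.1773 × 87.91 = 718.87 g.

718.9 g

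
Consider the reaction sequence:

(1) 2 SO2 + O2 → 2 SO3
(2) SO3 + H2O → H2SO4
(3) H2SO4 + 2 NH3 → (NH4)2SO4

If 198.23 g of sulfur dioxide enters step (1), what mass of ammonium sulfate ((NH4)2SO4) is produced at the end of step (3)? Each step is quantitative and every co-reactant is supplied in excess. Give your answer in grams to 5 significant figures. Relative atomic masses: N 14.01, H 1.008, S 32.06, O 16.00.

408.91 g

M(SO2) = 32.06 + 2(16.00) = 64.06 g/mol.
M((NH4)2SO4) = 2(14.01) + 8(1.008) + 32.06 + 4(16.00) = 132.144 g/mol.
n(SO2) = 198.23 / 64.06 = 3.09444 mol.
Reaction (1): SO2→SO3 ratio 2:2 ⇒ n(SO3) = 3.09444 mol.
Reaction (2): SO3→H2SO4 ratio 1:1 ⇒ n(H2SO4) = 3.09444 mol.
Reaction (3): H2SO4→(NH4)2SO4 ratio 1:1 ⇒ n((NH4)2SO4) = 3.09444 mol.
Mass of (NH4)2SO4 = 3.09444 × 132.144 = 408.912 g.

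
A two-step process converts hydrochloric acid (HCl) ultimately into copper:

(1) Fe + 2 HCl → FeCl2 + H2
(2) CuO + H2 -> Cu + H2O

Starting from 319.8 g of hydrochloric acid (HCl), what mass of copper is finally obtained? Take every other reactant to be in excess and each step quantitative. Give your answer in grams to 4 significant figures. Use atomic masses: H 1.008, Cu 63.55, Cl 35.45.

M(HCl) = 1.008 + 35.45 = 36.458 g/mol.
M(Cu) = 63.55 g/mol.
n(HCl) = 319.80 / 36.458 = 8.7717 mol.
Step 1 gives a 2:1 ratio of HCl to H2, so n(H2) = 4.3859 mol.
In step 2 the H2:Cu ratio is 1:1, so n(Cu) = 4.3859 mol.
Mass of Cu = 4.3859 × 63.55 = 278.72 g.

278.7 g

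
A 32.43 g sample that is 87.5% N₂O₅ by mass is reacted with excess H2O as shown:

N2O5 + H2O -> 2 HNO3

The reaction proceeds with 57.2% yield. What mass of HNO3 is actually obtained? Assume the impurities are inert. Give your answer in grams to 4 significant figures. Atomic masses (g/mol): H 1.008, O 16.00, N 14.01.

Pure N2O5 available = 32.43 g × 0.875 = 28.376 g.
M(N2O5) = 2(14.01) + 5(16.00) = 108.02 g/mol.
M(HNO3) = 1.008 + 14.01 + 3(16.00) = 63.018 g/mol.
n(N2O5) = 28.376 g / 108.02 g/mol = 0.26269 mol.
From the equation the N2O5:HNO3 mole ratio is 1:2, so n(HNO3) = 0.26269 × 2/1 = 0.52539 mol.
Mass of HNO3 = 0.52539 mol × 63.018 g/mol = 33.109 g.
Actual mass collected = 33.109 g × 0.572 = 18.938 g.

18.94 g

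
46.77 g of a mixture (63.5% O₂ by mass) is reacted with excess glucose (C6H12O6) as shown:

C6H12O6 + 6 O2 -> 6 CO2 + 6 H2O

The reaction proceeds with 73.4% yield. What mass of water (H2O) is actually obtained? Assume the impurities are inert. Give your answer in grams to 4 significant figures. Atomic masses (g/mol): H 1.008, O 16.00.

12.27 g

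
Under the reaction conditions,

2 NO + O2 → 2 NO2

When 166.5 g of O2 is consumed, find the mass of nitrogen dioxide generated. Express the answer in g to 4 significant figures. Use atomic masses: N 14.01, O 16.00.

478.8 g

M(O2) = 2(16.00) = 32.00 g/mol.
M(NO2) = 14.01 + 2(16.00) = 46.01 g/mol.
n(O2) = 166.50 g / 32.00 g/mol = 5.2031 mol.
From the equation the O2:NO2 mole ratio is 1:2, so n(NO2) = 5.2031 × 2/1 = 10.406 mol.
Mass of NO2 = 10.406 mol × 46.01 g/mol = 478.79 g.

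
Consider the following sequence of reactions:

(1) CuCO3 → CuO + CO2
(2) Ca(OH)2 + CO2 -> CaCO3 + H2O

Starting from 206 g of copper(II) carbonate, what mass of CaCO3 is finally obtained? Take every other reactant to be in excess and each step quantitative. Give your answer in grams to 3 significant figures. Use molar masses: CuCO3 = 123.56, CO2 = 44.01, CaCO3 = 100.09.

167 g

n(CuCO3) = 206.0 / 123.56 = 1.667 mol.
Step 1 gives a 1:1 ratio of CuCO3 to CO2, so n(CO2) = 1.667 mol.
In step 2 the CO2:CaCO3 ratio is 1:1, so n(CaCO3) = 1.667 mol.
Mass of CaCO3 = 1.667 × 100.09 = 166.9 g.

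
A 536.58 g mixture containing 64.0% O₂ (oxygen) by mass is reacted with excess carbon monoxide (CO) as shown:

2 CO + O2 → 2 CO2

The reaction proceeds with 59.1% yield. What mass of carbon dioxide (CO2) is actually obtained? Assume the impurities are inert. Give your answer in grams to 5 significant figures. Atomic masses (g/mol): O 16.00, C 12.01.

Pure O2 available = 536.58 g × 0.640 = 343.411 g.
M(O2) = 2(16.00) = 32.00 g/mol.
M(CO2) = 12.01 + 2(16.00) = 44.01 g/mol.
n(O2) = 343.411 g / 32.00 g/mol = 10.7316 mol.
From the equation the O2:CO2 mole ratio is 1:2, so n(CO2) = 10.7316 × 2/1 = 21.4632 mol.
Mass of CO2 = 21.4632 mol × 44.01 g/mol = 944.595 g.
Actual mass collected = 944.595 g × 0.591 = 558.256 g.

558.26 g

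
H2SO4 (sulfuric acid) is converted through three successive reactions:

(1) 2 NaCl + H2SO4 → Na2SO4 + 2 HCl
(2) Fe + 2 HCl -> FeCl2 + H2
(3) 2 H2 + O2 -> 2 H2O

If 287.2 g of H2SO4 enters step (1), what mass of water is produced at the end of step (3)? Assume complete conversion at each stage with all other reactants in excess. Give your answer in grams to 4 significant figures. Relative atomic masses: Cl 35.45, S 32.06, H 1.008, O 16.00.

52.76 g

M(H2SO4) = 2(1.008) + 32.06 + 4(16.00) = 98.076 g/mol.
M(H2O) = 2(1.008) + 16.00 = 18.016 g/mol.
n(H2SO4) = 287.2 / 98.076 = 2.9283 mol.
Reaction (1): H2SO4→HCl ratio 1:2 ⇒ n(HCl) = 5.8567 mol.
Reaction (2): HCl→H2 ratio 2:1 ⇒ n(H2) = 2.9283 mol.
Reaction (3): H2→H2O ratio 2:2 ⇒ n(H2O) = 2.9283 mol.
Mass of H2O = 2.9283 × 18.016 = 52.757 g.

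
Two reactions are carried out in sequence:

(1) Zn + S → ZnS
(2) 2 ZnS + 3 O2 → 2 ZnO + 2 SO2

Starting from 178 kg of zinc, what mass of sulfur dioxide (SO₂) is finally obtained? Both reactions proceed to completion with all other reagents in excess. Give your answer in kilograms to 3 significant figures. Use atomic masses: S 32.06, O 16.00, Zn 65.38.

174 kg

M(Zn) = 65.38 g/mol.
M(SO2) = 32.06 + 2(16.00) = 64.06 g/mol.
178 kg = 178000 g.
n(Zn) = 178000 / 65.38 = 2723 mol.
Step 1 gives a 1:1 ratio of Zn to ZnS, so n(ZnS) = 2723 mol.
In step 2 the ZnS:SO2 ratio is 2:2, so n(SO2) = 2723 mol.
Mass of SO2 = 2723 × 64.06 = 174400 g = 174 kg.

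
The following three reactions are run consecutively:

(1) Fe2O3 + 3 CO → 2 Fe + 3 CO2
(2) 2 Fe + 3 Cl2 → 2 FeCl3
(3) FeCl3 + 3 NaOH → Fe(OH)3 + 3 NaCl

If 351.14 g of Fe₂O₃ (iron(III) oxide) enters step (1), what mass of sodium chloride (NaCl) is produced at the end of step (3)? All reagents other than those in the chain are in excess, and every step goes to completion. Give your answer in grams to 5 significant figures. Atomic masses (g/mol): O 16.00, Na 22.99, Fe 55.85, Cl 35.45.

M(Fe2O3) = 2(55.85) + 3(16.00) = 159.70 g/mol.
M(NaCl) = 22.99 + 35.45 = 58.44 g/mol.
n(Fe2O3) = 351.14 / 159.70 = 2.19875 mol.
Reaction (1): Fe2O3→Fe ratio 1:2 ⇒ n(Fe) = 4.39750 mol.
Reaction (2): Fe→FeCl3 ratio 2:2 ⇒ n(FeCl3) = 4.39750 mol.
Reaction (3): FeCl3→NaCl ratio 1:3 ⇒ n(NaCl) = 13.1925 mol.
Mass of NaCl = 13.1925 × 58.44 = 770.969 g.

770.97 g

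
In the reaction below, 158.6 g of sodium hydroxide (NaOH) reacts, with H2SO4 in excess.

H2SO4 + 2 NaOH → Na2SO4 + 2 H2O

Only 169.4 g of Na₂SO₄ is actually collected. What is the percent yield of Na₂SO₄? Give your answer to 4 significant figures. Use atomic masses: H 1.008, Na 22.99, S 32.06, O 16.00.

M(NaOH) = 22.99 + 16.00 + 1.008 = 39.998 g/mol.
M(Na2SO4) = 2(22.99) + 32.06 + 4(16.00) = 142.04 g/mol.
n(NaOH) = 158.60 g / 39.998 g/mol = 3.9652 mol.
From the equation the NaOH:Na2SO4 mole ratio is 2:1, so n(Na2SO4) = 3.9652 × 1/2 = 1.9826 mol.
Mass of Na2SO4 = 1.9826 mol × 142.04 g/mol = 281.61 g.
This is the theoretical yield. Percent yield = 169.4 g / 281.61 g × 100% = 60.154%.

60.15 %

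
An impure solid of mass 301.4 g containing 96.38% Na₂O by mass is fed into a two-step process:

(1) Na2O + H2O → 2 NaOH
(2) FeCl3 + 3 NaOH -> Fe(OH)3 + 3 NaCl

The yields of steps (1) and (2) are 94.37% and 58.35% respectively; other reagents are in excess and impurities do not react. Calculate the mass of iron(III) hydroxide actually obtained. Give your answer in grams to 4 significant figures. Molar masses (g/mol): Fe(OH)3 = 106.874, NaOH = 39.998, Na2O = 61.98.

183.9 g

Pure Na2O = 301.4 × 0.9638 = 290.49 g.
n(Na2O) = 290.49 / 61.98 = 4.6868 mol.
Step 1 (Na2O:NaOH = 1:2): theoretical n(NaOH) = 9.3736 mol; at 94.37% yield, n(NaOH) = 8.8459 mol.
Step 2 (NaOH:Fe(OH)3 = 3:1): theoretical n(Fe(OH)3) = 2.9486 mol, so theoretical mass = 2.9486 × 106.874 = 315.13 g.
At 58.35% yield, actual mass of Fe(OH)3 = 315.13 × 0.5835 = 183.88 g.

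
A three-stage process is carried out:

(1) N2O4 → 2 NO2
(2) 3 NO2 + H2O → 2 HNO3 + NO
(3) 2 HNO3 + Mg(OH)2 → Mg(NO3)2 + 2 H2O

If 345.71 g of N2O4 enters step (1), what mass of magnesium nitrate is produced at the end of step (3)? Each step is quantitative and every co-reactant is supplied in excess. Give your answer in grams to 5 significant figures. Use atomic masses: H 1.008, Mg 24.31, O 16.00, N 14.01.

371.51 g

M(N2O4) = 2(14.01) + 4(16.00) = 92.02 g/mol.
M(Mg(NO3)2) = 24.31 + 2(14.01) + 6(16.00) = 148.33 g/mol.
n(N2O4) = 345.71 / 92.02 = 3.75690 mol.
Reaction (1): N2O4→NO2 ratio 1:2 ⇒ n(NO2) = 7.51380 mol.
Reaction (2): NO2→HNO3 ratio 3:2 ⇒ n(HNO3) = 5.00920 mol.
Reaction (3): HNO3→Mg(NO3)2 ratio 2:1 ⇒ n(Mg(NO3)2) = 2.50460 mol.
Mass of Mg(NO3)2 = 2.50460 × 148.33 = 371.507 g.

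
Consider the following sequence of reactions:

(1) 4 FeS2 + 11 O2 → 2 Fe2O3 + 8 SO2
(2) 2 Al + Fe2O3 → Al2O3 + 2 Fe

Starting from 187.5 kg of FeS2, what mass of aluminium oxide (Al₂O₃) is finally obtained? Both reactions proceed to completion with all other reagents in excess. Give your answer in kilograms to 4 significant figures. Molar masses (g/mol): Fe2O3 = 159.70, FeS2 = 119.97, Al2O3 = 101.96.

79.68 kg

187.5 kg = 187500 g.
n(FeS2) = 187500 / 119.97 = 1562.9 mol.
Step 1 gives a 4:2 ratio of FeS2 to Fe2O3, so n(Fe2O3) = 781.45 mol.
In step 2 the Fe2O3:Al2O3 ratio is 1:1, so n(Al2O3) = 781.45 mol.
Mass of Al2O3 = 781.45 × 101.96 = 79676 g = 79.68 kg.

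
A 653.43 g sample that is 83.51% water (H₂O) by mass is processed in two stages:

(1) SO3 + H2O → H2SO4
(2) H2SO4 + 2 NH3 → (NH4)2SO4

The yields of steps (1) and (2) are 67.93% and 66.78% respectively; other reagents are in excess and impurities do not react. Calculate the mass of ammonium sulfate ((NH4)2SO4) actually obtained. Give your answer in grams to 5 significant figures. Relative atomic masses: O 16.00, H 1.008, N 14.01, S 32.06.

1815.7 g

Pure H2O = 653.43 × 0.8351 = 545.679 g.
M(H2O) = 2(1.008) + 16.00 = 18.016 g/mol.
M((NH4)2SO4) = 2(14.01) + 8(1.008) + 32.06 + 4(16.00) = 132.144 g/mol.
n(H2O) = 545.679 / 18.016 = 30.2886 mol.
Step 1 (H2O:H2SO4 = 1:1): theoretical n(H2SO4) = 30.2886 mol; at 67.93% yield, n(H2SO4) = 20.5750 mol.
Step 2 (H2SO4:(NH4)2SO4 = 1:1): theoretical n((NH4)2SO4) = 20.5750 mol, so theoretical mass = 20.5750 × 132.144 = 2718.87 g.
At 66.78% yield, actual mass of (NH4)2SO4 = 2718.87 × 0.6678 = 1815.66 g.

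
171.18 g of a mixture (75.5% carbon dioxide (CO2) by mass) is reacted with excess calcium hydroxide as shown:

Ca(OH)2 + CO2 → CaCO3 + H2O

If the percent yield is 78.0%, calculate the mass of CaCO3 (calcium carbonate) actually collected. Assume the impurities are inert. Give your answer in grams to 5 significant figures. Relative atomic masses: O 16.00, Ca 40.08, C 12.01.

Pure CO2 available = 171.18 g × 0.755 = 129.241 g.
M(CO2) = 12.01 + 2(16.00) = 44.01 g/mol.
M(CaCO3) = 40.08 + 12.01 + 3(16.00) = 100.09 g/mol.
n(CO2) = 129.241 g / 44.01 g/mol = 2.93663 mol.
From the equation the CO2:CaCO3 mole ratio is 1:1, so n(CaCO3) = 2.93663 × 1/1 = 2.93663 mol.
Mass of CaCO3 = 2.93663 mol × 100.09 g/mol = 293.927 g.
Actual mass collected = 293.927 g × 0.780 = 229.263 g.

229.26 g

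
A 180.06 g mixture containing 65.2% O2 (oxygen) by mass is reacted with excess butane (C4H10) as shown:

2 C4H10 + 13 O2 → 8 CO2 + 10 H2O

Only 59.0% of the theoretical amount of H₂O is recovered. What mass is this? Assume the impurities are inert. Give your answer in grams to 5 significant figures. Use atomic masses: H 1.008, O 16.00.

29.997 g

Pure O2 available = 180.06 g × 0.652 = 117.399 g.
M(O2) = 2(16.00) = 32.00 g/mol.
M(H2O) = 2(1.008) + 16.00 = 18.016 g/mol.
n(O2) = 117.399 g / 32.00 g/mol = 3.66872 mol.
From the equation the O2:H2O mole ratio is 13:10, so n(H2O) = 3.66872 × 10/13 = 2.82209 mol.
Mass of H2O = 2.82209 mol × 18.016 g/mol = 50.8428 g.
Actual mass collected = 50.8428 g × 0.590 = 29.9973 g.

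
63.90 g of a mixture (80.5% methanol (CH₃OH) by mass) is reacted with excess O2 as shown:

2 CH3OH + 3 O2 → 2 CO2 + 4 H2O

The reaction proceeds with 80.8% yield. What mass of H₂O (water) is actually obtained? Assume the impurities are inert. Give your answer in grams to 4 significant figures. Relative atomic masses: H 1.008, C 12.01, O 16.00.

Pure CH3OH available = 63.90 g × 0.805 = 51.439 g.
M(CH3OH) = 12.01 + 4(1.008) + 16.00 = 32.042 g/mol.
M(H2O) = 2(1.008) + 16.00 = 18.016 g/mol.
n(CH3OH) = 51.439 g / 32.042 g/mol = 1.6054 mol.
From the equation the CH3OH:H2O mole ratio is 2:4, so n(H2O) = 1.6054 × 4/2 = 3.2108 mol.
Mass of H2O = 3.2108 mol × 18.016 g/mol = 57.845 g.
Actual mass collected = 57.845 g × 0.808 = 46.739 g.

46.74 g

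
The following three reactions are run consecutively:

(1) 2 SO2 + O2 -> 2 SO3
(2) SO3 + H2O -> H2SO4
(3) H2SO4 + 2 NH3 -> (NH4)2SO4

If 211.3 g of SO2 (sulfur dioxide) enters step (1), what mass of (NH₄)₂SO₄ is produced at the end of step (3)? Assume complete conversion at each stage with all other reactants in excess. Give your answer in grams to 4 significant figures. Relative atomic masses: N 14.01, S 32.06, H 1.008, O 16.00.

435.9 g

M(SO2) = 32.06 + 2(16.00) = 64.06 g/mol.
M((NH4)2SO4) = 2(14.01) + 8(1.008) + 32.06 + 4(16.00) = 132.144 g/mol.
n(SO2) = 211.3 / 64.06 = 3.2985 mol.
Reaction (1): SO2→SO3 ratio 2:2 ⇒ n(SO3) = 3.2985 mol.
Reaction (2): SO3→H2SO4 ratio 1:1 ⇒ n(H2SO4) = 3.2985 mol.
Reaction (3): H2SO4→(NH4)2SO4 ratio 1:1 ⇒ n((NH4)2SO4) = 3.2985 mol.
Mass of (NH4)2SO4 = 3.2985 × 132.144 = 435.87 g.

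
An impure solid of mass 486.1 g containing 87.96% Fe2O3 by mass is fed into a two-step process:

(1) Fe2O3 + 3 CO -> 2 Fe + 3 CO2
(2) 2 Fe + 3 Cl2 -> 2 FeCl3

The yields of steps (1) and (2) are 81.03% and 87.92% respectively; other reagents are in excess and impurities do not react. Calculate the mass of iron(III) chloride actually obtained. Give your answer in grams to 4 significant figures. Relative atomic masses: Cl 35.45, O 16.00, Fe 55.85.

Pure Fe2O3 = 486.1 × 0.8796 = 427.57 g.
M(Fe2O3) = 2(55.85) + 3(16.00) = 159.70 g/mol.
M(FeCl3) = 55.85 + 3(35.45) = 162.20 g/mol.
n(Fe2O3) = 427.57 / 159.70 = 2.6774 mol.
Step 1 (Fe2O3:Fe = 1:2): theoretical n(Fe) = 5.3547 mol; at 81.03% yield, n(Fe) = 4.3389 mol.
Step 2 (Fe:FeCl3 = 2:2): theoretical n(FeCl3) = 4.3389 mol, so theoretical mass = 4.3389 × 162.20 = 703.77 g.
At 87.92% yield, actual mass of FeCl3 = 703.77 × 0.8792 = 618.76 g.

618.8 g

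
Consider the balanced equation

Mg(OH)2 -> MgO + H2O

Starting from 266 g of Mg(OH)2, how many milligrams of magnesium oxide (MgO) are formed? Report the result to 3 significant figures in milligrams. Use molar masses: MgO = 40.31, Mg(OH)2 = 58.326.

184000 mg

n(Mg(OH)2) = 266.0 g / 58.326 g/mol = 4.561 mol.
From the equation the Mg(OH)2:MgO mole ratio is 1:1, so n(MgO) = 4.561 × 1/1 = 4.561 mol.
Mass of MgO = 4.561 mol × 40.31 g/mol = 183.8 g.
Converting to mg: 183.8 g = 184000 mg.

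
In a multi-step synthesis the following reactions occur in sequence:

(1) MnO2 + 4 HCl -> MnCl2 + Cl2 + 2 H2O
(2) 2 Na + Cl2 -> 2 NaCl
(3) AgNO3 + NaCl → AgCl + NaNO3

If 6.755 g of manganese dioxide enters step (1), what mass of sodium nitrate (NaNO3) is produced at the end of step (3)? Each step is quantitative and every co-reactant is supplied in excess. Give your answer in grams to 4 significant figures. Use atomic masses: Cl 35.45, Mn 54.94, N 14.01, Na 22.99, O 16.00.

M(MnO2) = 54.94 + 2(16.00) = 86.94 g/mol.
M(NaNO3) = 22.99 + 14.01 + 3(16.00) = 85.00 g/mol.
n(MnO2) = 6.755 / 86.94 = 0.077697 mol.
Reaction (1): MnO2→Cl2 ratio 1:1 ⇒ n(Cl2) = 0.077697 mol.
Reaction (2): Cl2→NaCl ratio 1:2 ⇒ n(NaCl) = 0.15539 mol.
Reaction (3): NaCl→NaNO3 ratio 1:1 ⇒ n(NaNO3) = 0.15539 mol.
Mass of NaNO3 = 0.15539 × 85.00 = 13.209 g.

13.21 g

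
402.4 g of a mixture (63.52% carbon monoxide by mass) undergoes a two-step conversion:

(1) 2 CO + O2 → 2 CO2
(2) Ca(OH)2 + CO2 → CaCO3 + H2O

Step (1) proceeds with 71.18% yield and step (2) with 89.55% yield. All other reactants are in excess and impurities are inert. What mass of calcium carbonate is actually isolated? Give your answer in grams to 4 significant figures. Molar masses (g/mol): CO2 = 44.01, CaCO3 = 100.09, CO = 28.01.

Pure CO = 402.4 × 0.6352 = 255.60 g.
n(CO) = 255.60 / 28.01 = 9.1255 mol.
Step 1 (CO:CO2 = 2:2): theoretical n(CO2) = 9.1255 mol; at 71.18% yield, n(CO2) = 6.4955 mol.
Step 2 (CO2:CaCO3 = 1:1): theoretical n(CaCO3) = 6.4955 mol, so theoretical mass = 6.4955 × 100.09 = 650.14 g.
At 89.55% yield, actual mass of CaCO3 = 650.14 × 0.8955 = 582.20 g.

582.2 g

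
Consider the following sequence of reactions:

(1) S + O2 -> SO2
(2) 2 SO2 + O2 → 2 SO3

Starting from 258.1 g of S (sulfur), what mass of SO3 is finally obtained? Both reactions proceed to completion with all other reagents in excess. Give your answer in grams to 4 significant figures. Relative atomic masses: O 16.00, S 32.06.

M(S) = 32.06 g/mol.
M(SO3) = 32.06 + 3(16.00) = 80.06 g/mol.
n(S) = 258.10 / 32.06 = 8.0505 mol.
Step 1 gives a 1:1 ratio of S to SO2, so n(SO2) = 8.0505 mol.
In step 2 the SO2:SO3 ratio is 2:2, so n(SO3) = 8.0505 mol.
Mass of SO3 = 8.0505 × 80.06 = 644.53 g.

644.5 g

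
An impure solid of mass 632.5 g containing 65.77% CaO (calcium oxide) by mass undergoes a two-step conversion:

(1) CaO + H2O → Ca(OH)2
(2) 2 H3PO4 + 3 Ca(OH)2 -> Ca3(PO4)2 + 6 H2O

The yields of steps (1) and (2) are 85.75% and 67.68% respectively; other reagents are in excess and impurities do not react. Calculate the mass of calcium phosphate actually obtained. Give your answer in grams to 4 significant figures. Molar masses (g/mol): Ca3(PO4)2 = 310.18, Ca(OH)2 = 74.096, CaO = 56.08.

445.1 g

Pure CaO = 632.5 × 0.6577 = 416.00 g.
n(CaO) = 416.00 / 56.08 = 7.4179 mol.
Step 1 (CaO:Ca(OH)2 = 1:1): theoretical n(Ca(OH)2) = 7.4179 mol; at 85.75% yield, n(Ca(OH)2) = 6.3608 mol.
Step 2 (Ca(OH)2:Ca3(PO4)2 = 3:1): theoretical n(Ca3(PO4)2) = 2.1203 mol, so theoretical mass = 2.1203 × 310.18 = 657.67 g.
At 67.68% yield, actual mass of Ca3(PO4)2 = 657.67 × 0.6768 = 445.11 g.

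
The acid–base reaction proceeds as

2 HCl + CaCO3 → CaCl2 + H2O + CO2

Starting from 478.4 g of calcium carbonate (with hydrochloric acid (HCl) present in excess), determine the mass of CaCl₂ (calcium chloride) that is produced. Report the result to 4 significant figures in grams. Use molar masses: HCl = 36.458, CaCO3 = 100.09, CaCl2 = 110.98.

530.5 g

n(CaCO3) = 478.40 g / 100.09 g/mol = 4.7797 mol.
From the equation the CaCO3:CaCl2 mole ratio is 1:1, so n(CaCl2) = 4.7797 × 1/1 = 4.7797 mol.
Mass of CaCl2 = 4.7797 mol × 110.98 g/mol = 530.45 g.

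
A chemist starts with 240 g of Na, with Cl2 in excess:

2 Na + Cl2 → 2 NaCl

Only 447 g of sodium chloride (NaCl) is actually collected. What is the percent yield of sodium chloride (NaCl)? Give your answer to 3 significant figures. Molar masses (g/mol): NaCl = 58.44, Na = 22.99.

73.3 %

n(Na) = 240.0 g / 22.99 g/mol = 10.44 mol.
From the equation the Na:NaCl mole ratio is 2:2, so n(NaCl) = 10.44 × 2/2 = 10.44 mol.
Mass of NaCl = 10.44 mol × 58.44 g/mol = 610.1 g.
This is the theoretical yield. Percent yield = 447 g / 610.1 g × 100% = 73.27%.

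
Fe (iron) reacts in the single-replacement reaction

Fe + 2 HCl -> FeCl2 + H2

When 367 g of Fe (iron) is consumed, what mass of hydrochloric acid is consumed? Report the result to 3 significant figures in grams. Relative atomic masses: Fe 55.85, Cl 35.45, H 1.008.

M(Fe) = 55.85 g/mol.
M(HCl) = 1.008 + 35.45 = 36.458 g/mol.
n(Fe) = 367.0 g / 55.85 g/mol = 6.571 mol.
From the equation the Fe:HCl mole ratio is 1:2, so n(HCl) = 6.571 × 2/1 = 13.14 mol.
Mass of HCl = 13.14 mol × 36.458 g/mol = 479.1 g.

479 g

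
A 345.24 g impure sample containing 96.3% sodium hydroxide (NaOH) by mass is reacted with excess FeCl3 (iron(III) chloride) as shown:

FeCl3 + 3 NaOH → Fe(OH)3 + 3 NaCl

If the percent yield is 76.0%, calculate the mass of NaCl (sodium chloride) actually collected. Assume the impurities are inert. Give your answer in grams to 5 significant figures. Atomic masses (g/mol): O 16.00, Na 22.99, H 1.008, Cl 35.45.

369.18 g

Pure NaOH available = 345.24 g × 0.963 = 332.466 g.
M(NaOH) = 22.99 + 16.00 + 1.008 = 39.998 g/mol.
M(NaCl) = 22.99 + 35.45 = 58.44 g/mol.
n(NaOH) = 332.466 g / 39.998 g/mol = 8.31207 mol.
From the equation the NaOH:NaCl mole ratio is 3:3, so n(NaCl) = 8.31207 × 3/3 = 8.31207 mol.
Mass of NaCl = 8.31207 mol × 58.44 g/mol = 485.757 g.
Actual mass collected = 485.757 g × 0.760 = 369.176 g.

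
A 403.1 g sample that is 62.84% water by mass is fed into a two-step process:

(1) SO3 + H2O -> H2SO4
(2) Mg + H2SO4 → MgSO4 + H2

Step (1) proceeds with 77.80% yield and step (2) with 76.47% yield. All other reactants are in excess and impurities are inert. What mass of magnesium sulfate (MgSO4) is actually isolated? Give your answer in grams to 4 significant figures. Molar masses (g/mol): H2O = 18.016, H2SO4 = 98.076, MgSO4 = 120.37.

1007 g

Pure H2O = 403.1 × 0.6284 = 253.31 g.
n(H2O) = 253.31 / 18.016 = 14.060 mol.
Step 1 (H2O:H2SO4 = 1:1): theoretical n(H2SO4) = 14.060 mol; at 77.80% yield, n(H2SO4) = 10.939 mol.
Step 2 (H2SO4:MgSO4 = 1:1): theoretical n(MgSO4) = 10.939 mol, so theoretical mass = 10.939 × 120.37 = 1316.7 g.
At 76.47% yield, actual mass of MgSO4 = 1316.7 × 0.7647 = 1006.9 g.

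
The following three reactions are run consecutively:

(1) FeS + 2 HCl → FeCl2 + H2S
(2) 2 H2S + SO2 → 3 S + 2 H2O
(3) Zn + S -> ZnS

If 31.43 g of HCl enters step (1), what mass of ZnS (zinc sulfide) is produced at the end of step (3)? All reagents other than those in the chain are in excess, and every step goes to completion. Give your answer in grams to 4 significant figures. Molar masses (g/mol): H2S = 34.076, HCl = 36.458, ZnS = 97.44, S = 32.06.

63.00 g

n(HCl) = 31.43 / 36.458 = 0.86209 mol.
Reaction (1): HCl→H2S ratio 2:1 ⇒ n(H2S) = 0.43104 mol.
Reaction (2): H2S→S ratio 2:3 ⇒ n(S) = 0.64657 mol.
Reaction (3): S→ZnS ratio 1:1 ⇒ n(ZnS) = 0.64657 mol.
Mass of ZnS = 0.64657 × 97.44 = 63.001 g.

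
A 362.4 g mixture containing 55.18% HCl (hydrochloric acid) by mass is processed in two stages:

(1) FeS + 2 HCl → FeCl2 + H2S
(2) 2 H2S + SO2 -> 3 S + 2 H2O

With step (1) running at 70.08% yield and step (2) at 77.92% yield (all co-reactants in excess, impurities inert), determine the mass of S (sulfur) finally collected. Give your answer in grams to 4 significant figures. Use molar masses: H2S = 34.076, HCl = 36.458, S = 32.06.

72.02 g

Pure HCl = 362.4 × 0.5518 = 199.97 g.
n(HCl) = 199.97 / 36.458 = 5.4850 mol.
Step 1 (HCl:H2S = 2:1): theoretical n(H2S) = 2.7425 mol; at 70.08% yield, n(H2S) = 1.9219 mol.
Step 2 (H2S:S = 2:3): theoretical n(S) = 2.8829 mol, so theoretical mass = 2.8829 × 32.06 = 92.426 g.
At 77.92% yield, actual mass of S = 92.426 × 0.7792 = 72.019 g.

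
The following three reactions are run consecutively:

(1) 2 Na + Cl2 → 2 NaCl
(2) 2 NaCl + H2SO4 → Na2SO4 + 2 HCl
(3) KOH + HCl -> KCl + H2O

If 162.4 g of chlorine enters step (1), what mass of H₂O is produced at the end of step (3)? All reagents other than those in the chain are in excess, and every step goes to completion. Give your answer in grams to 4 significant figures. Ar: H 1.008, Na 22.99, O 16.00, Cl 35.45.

82.53 g

M(Cl2) = 2(35.45) = 70.90 g/mol.
M(H2O) = 2(1.008) + 16.00 = 18.016 g/mol.
n(Cl2) = 162.4 / 70.90 = 2.2906 mol.
Reaction (1): Cl2→NaCl ratio 1:2 ⇒ n(NaCl) = 4.5811 mol.
Reaction (2): NaCl→HCl ratio 2:2 ⇒ n(HCl) = 4.5811 mol.
Reaction (3): HCl→H2O ratio 1:1 ⇒ n(H2O) = 4.5811 mol.
Mass of H2O = 4.5811 × 18.016 = 82.533 g.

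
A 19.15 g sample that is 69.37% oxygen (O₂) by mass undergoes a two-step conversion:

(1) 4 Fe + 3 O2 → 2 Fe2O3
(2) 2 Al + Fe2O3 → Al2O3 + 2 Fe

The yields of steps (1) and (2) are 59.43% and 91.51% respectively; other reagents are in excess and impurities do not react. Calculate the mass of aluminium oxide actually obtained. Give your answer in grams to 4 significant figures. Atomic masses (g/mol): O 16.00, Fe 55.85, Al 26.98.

Pure O2 = 19.15 × 0.6937 = 13.284 g.
M(O2) = 2(16.00) = 32.00 g/mol.
M(Al2O3) = 2(26.98) + 3(16.00) = 101.96 g/mol.
n(O2) = 13.284 / 32.00 = 0.41514 mol.
Step 1 (O2:Fe2O3 = 3:2): theoretical n(Fe2O3) = 0.27676 mol; at 59.43% yield, n(Fe2O3) = 0.16448 mol.
Step 2 (Fe2O3:Al2O3 = 1:1): theoretical n(Al2O3) = 0.16448 mol, so theoretical mass = 0.16448 × 101.96 = 16.770 g.
At 91.51% yield, actual mass of Al2O3 = 16.770 × 0.9151 = 15.346 g.

15.35 g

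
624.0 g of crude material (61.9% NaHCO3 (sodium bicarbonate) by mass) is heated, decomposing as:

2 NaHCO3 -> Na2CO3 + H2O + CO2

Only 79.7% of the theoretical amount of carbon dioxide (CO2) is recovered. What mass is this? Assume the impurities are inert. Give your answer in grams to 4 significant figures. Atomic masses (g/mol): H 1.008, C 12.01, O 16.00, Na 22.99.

Pure NaHCO3 available = 624.0 g × 0.619 = 386.26 g.
M(NaHCO3) = 22.99 + 1.008 + 12.01 + 3(16.00) = 84.008 g/mol.
M(CO2) = 12.01 + 2(16.00) = 44.01 g/mol.
n(NaHCO3) = 386.26 g / 84.008 g/mol = 4.5978 mol.
From the equation the NaHCO3:CO2 mole ratio is 2:1, so n(CO2) = 4.5978 × 1/2 = 2.2989 mol.
Mass of CO2 = 2.2989 mol × 44.01 g/mol = 101.18 g.
Actual mass collected = 101.18 g × 0.797 = 80.637 g.

80.64 g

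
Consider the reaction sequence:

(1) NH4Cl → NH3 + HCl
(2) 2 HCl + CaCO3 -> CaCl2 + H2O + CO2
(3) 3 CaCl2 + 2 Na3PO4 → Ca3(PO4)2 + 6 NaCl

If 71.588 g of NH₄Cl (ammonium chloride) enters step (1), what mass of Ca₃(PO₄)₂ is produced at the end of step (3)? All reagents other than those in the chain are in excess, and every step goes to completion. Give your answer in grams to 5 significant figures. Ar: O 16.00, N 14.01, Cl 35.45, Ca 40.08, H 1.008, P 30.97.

M(NH4Cl) = 14.01 + 4(1.008) + 35.45 = 53.492 g/mol.
M(Ca3(PO4)2) = 3(40.08) + 2(30.97) + 8(16.00) = 310.18 g/mol.
n(NH4Cl) = 71.588 / 53.492 = 1.33829 mol.
Reaction (1): NH4Cl→HCl ratio 1:1 ⇒ n(HCl) = 1.33829 mol.
Reaction (2): HCl→CaCl2 ratio 2:1 ⇒ n(CaCl2) = 0.669147 mol.
Reaction (3): CaCl2→Ca3(PO4)2 ratio 3:1 ⇒ n(Ca3(PO4)2) = 0.223049 mol.
Mass of Ca3(PO4)2 = 0.223049 × 310.18 = 69.1853 g.

69.185 g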